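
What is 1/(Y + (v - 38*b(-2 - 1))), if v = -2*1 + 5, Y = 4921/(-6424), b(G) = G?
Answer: 6424/746687 ≈ 0.0086033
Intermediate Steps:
Y = -4921/6424 (Y = 4921*(-1/6424) = -4921/6424 ≈ -0.76603)
v = 3 (v = -2 + 5 = 3)
1/(Y + (v - 38*b(-2 - 1))) = 1/(-4921/6424 + (3 - 38*(-2 - 1))) = 1/(-4921/6424 + (3 - 38*(-3))) = 1/(-4921/6424 + (3 + 114)) = 1/(-4921/6424 + 117) = 1/(746687/6424) = 6424/746687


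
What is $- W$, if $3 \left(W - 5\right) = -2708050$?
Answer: $\frac{2708035}{3} \approx 9.0268 \cdot 10^{5}$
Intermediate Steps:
$W = - \frac{2708035}{3}$ ($W = 5 + \frac{1}{3} \left(-2708050\right) = 5 - \frac{2708050}{3} = - \frac{2708035}{3} \approx -9.0268 \cdot 10^{5}$)
$- W = \left(-1\right) \left(- \frac{2708035}{3}\right) = \frac{2708035}{3}$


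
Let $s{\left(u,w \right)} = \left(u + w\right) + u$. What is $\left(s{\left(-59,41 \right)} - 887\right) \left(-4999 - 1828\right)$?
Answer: $6581228$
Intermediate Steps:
$s{\left(u,w \right)} = w + 2 u$
$\left(s{\left(-59,41 \right)} - 887\right) \left(-4999 - 1828\right) = \left(\left(41 + 2 \left(-59\right)\right) - 887\right) \left(-4999 - 1828\right) = \left(\left(41 - 118\right) - 887\right) \left(-6827\right) = \left(-77 - 887\right) \left(-6827\right) = \left(-964\right) \left(-6827\right) = 6581228$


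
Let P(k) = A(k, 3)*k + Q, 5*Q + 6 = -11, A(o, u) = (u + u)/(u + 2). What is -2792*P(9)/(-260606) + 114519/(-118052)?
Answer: -68513224381/76912648780 ≈ -0.89079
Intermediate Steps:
A(o, u) = 2*u/(2 + u) (A(o, u) = (2*u)/(2 + u) = 2*u/(2 + u))
Q = -17/5 (Q = -6/5 + (⅕)*(-11) = -6/5 - 11/5 = -17/5 ≈ -3.4000)
P(k) = -17/5 + 6*k/5 (P(k) = (2*3/(2 + 3))*k - 17/5 = (2*3/5)*k - 17/5 = (2*3*(⅕))*k - 17/5 = 6*k/5 - 17/5 = -17/5 + 6*k/5)
-2792*P(9)/(-260606) + 114519/(-118052) = -2792*(-17/5 + (6/5)*9)/(-260606) + 114519/(-118052) = -2792*(-17/5 + 54/5)*(-1/260606) + 114519*(-1/118052) = -2792*37/5*(-1/260606) - 114519/118052 = -103304/5*(-1/260606) - 114519/118052 = 51652/651515 - 114519/118052 = -68513224381/76912648780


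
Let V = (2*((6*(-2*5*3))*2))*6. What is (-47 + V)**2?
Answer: 19070689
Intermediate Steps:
V = -4320 (V = (2*((6*(-10*3))*2))*6 = (2*((6*(-30))*2))*6 = (2*(-180*2))*6 = (2*(-360))*6 = -720*6 = -4320)
(-47 + V)**2 = (-47 - 4320)**2 = (-4367)**2 = 19070689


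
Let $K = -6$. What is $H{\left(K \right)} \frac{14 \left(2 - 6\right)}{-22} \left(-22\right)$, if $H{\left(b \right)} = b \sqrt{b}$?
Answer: $336 i \sqrt{6} \approx 823.03 i$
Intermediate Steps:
$H{\left(b \right)} = b^{\frac{3}{2}}$
$H{\left(K \right)} \frac{14 \left(2 - 6\right)}{-22} \left(-22\right) = \left(-6\right)^{\frac{3}{2}} \frac{14 \left(2 - 6\right)}{-22} \left(-22\right) = - 6 i \sqrt{6} \cdot 14 \left(2 - 6\right) \left(- \frac{1}{22}\right) \left(-22\right) = - 6 i \sqrt{6} \cdot 14 \left(-4\right) \left(- \frac{1}{22}\right) \left(-22\right) = - 6 i \sqrt{6} \left(\left(-56\right) \left(- \frac{1}{22}\right)\right) \left(-22\right) = - 6 i \sqrt{6} \cdot \frac{28}{11} \left(-22\right) = - \frac{168 i \sqrt{6}}{11} \left(-22\right) = 336 i \sqrt{6}$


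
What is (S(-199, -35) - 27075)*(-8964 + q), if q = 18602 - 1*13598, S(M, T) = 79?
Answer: 106904160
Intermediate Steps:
q = 5004 (q = 18602 - 13598 = 5004)
(S(-199, -35) - 27075)*(-8964 + q) = (79 - 27075)*(-8964 + 5004) = -26996*(-3960) = 106904160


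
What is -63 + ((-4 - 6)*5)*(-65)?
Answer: 3187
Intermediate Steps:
-63 + ((-4 - 6)*5)*(-65) = -63 - 10*5*(-65) = -63 - 50*(-65) = -63 + 3250 = 3187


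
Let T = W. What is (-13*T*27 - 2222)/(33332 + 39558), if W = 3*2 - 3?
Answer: -655/14578 ≈ -0.044931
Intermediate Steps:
W = 3 (W = 6 - 3 = 3)
T = 3
(-13*T*27 - 2222)/(33332 + 39558) = (-13*3*27 - 2222)/(33332 + 39558) = (-39*27 - 2222)/72890 = (-1053 - 2222)*(1/72890) = -3275*1/72890 = -655/14578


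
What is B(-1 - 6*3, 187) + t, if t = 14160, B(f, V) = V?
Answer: 14347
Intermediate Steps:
B(-1 - 6*3, 187) + t = 187 + 14160 = 14347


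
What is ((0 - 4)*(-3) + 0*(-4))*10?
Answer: 120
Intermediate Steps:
((0 - 4)*(-3) + 0*(-4))*10 = (-4*(-3) + 0)*10 = (12 + 0)*10 = 12*10 = 120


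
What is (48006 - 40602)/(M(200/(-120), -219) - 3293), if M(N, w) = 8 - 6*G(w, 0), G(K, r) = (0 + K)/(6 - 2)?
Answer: -4936/1971 ≈ -2.5043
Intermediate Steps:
G(K, r) = K/4
M(N, w) = 8 - 3*w/2
(48006 - 40602)/(M(200/(-120), -219) - 3293) = (48006 - 40602)/((8 - 3/2*(-219)) - 3293) = 7404/((8 + 657/2) - 3293) = 7404/(673/2 - 3293) = 7404/(-5913/2) = 7404*(-2/5913) = -4936/1971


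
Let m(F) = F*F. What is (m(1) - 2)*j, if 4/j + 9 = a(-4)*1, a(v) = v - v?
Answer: 4/9 ≈ 0.44444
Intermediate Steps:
a(v) = 0
m(F) = F²
j = -4/9 (j = 4/(-9 + 0*1) = 4/(-9 + 0) = 4/(-9) = 4*(-⅑) = -4/9 ≈ -0.44444)
(m(1) - 2)*j = (1² - 2)*(-4/9) = (1 - 2)*(-4/9) = -1*(-4/9) = 4/9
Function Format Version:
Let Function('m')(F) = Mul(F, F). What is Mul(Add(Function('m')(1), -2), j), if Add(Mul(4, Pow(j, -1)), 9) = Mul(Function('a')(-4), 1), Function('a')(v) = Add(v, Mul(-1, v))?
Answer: Rational(4, 9) ≈ 0.44444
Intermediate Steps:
Function('a')(v) = 0
Function('m')(F) = Pow(F, 2)
j = Rational(-4, 9) (j = Mul(4, Pow(Add(-9, Mul(0, 1)), -1)) = Mul(4, Pow(Add(-9, 0), -1)) = Mul(4, Pow(-9, -1)) = Mul(4, Rational(-1, 9)) = Rational(-4, 9) ≈ -0.44444)
Mul(Add(Function('m')(1), -2), j) = Mul(Add(Pow(1, 2), -2), Rational(-4, 9)) = Mul(Add(1, -2), Rational(-4, 9)) = Mul(-1, Rational(-4, 9)) = Rational(4, 9)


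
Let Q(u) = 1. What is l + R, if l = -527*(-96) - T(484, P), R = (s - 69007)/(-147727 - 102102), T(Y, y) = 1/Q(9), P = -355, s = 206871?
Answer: 12638961075/249829 ≈ 50590.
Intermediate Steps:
T(Y, y) = 1 (T(Y, y) = 1/1 = 1)
R = -137864/249829 (R = (206871 - 69007)/(-147727 - 102102) = 137864/(-249829) = 137864*(-1/249829) = -137864/249829 ≈ -0.55183)
l = 50591 (l = -527*(-96) - 1*1 = 50592 - 1 = 50591)
l + R = 50591 - 137864/249829 = 12638961075/249829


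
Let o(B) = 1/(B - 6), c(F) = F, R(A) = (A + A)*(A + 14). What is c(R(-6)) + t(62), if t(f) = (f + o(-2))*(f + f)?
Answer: 15153/2 ≈ 7576.5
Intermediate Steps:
R(A) = 2*A*(14 + A) (R(A) = (2*A)*(14 + A) = 2*A*(14 + A))
o(B) = 1/(-6 + B)
t(f) = 2*f*(-1/8 + f) (t(f) = (f + 1/(-6 - 2))*(f + f) = (f + 1/(-8))*(2*f) = (f - 1/8)*(2*f) = (-1/8 + f)*(2*f) = 2*f*(-1/8 + f))
c(R(-6)) + t(62) = 2*(-6)*(14 - 6) + (1/4)*62*(-1 + 8*62) = 2*(-6)*8 + (1/4)*62*(-1 + 496) = -96 + (1/4)*62*495 = -96 + 15345/2 = 15153/2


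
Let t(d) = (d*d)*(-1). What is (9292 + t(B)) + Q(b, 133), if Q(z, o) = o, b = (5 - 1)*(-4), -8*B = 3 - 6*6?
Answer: 602111/64 ≈ 9408.0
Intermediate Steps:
B = 33/8 (B = -(3 - 6*6)/8 = -(3 - 36)/8 = -⅛*(-33) = 33/8 ≈ 4.1250)
b = -16 (b = 4*(-4) = -16)
t(d) = -d² (t(d) = d²*(-1) = -d²)
(9292 + t(B)) + Q(b, 133) = (9292 - (33/8)²) + 133 = (9292 - 1*1089/64) + 133 = (9292 - 1089/64) + 133 = 593599/64 + 133 = 602111/64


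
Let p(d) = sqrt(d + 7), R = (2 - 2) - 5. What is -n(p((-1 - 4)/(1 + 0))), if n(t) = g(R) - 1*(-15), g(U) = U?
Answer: -10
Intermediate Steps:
R = -5 (R = 0 - 5 = -5)
p(d) = sqrt(7 + d)
n(t) = 10 (n(t) = -5 - 1*(-15) = -5 + 15 = 10)
-n(p((-1 - 4)/(1 + 0))) = -1*10 = -10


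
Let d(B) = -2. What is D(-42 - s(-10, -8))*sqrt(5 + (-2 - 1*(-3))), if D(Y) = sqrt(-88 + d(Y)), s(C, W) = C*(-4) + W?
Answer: 6*I*sqrt(15) ≈ 23.238*I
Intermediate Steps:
s(C, W) = W - 4*C (s(C, W) = -4*C + W = W - 4*C)
D(Y) = 3*I*sqrt(10) (D(Y) = sqrt(-88 - 2) = sqrt(-90) = 3*I*sqrt(10))
D(-42 - s(-10, -8))*sqrt(5 + (-2 - 1*(-3))) = (3*I*sqrt(10))*sqrt(5 + (-2 - 1*(-3))) = (3*I*sqrt(10))*sqrt(5 + (-2 + 3)) = (3*I*sqrt(10))*sqrt(5 + 1) = (3*I*sqrt(10))*sqrt(6) = 6*I*sqrt(15)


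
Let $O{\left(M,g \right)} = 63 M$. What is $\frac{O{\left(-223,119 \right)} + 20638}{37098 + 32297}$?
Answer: $\frac{6589}{69395} \approx 0.094949$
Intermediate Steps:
$\frac{O{\left(-223,119 \right)} + 20638}{37098 + 32297} = \frac{63 \left(-223\right) + 20638}{37098 + 32297} = \frac{-14049 + 20638}{69395} = 6589 \cdot \frac{1}{69395} = \frac{6589}{69395}$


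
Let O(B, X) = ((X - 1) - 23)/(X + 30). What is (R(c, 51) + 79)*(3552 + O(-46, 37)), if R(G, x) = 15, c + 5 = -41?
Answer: 22371718/67 ≈ 3.3391e+5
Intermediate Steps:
c = -46 (c = -5 - 41 = -46)
O(B, X) = (-24 + X)/(30 + X) (O(B, X) = ((-1 + X) - 23)/(30 + X) = (-24 + X)/(30 + X))
(R(c, 51) + 79)*(3552 + O(-46, 37)) = (15 + 79)*(3552 + (-24 + 37)/(30 + 37)) = 94*(3552 + 13/67) = 94*(237997/67) = 22371718/67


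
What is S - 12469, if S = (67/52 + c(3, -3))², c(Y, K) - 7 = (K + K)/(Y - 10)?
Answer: -1641010383/132496 ≈ -12385.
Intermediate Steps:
c(Y, K) = 7 + 2*K/(-10 + Y) (c(Y, K) = 7 + (K + K)/(Y - 10) = 7 + (2*K)/(-10 + Y) = 7 + 2*K/(-10 + Y))
S = 11082241/132496 (S = (67/52 + (-70 + 2*(-3) + 7*3)/(-10 + 3))² = (67*(1/52) + (-70 - 6 + 21)/(-7))² = (67/52 - ⅐*(-55))² = (67/52 + 55/7)² = (3329/364)² = 11082241/132496 ≈ 83.642)
S - 12469 = 11082241/132496 - 12469 = -1641010383/132496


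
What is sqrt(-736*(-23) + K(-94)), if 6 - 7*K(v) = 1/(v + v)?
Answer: sqrt(7329586033)/658 ≈ 130.11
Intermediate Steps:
K(v) = 6/7 - 1/(14*v) (K(v) = 6/7 - 1/(7*(v + v)) = 6/7 - 1/(2*v)/7 = 6/7 - 1/(14*v))
sqrt(-736*(-23) + K(-94)) = sqrt(-736*(-23) + (1/14)*(-1 + 12*(-94))/(-94)) = sqrt(16928 + (1/14)*(-1/94)*(-1 - 1128)) = sqrt(16928 + (1/14)*(-1/94)*(-1129)) = sqrt(16928 + 1129/1316) = sqrt(22278377/1316) = sqrt(7329586033)/658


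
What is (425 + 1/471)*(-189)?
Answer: -12611088/157 ≈ -80325.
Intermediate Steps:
(425 + 1/471)*(-189) = (200176/471)*(-189) = -12611088/157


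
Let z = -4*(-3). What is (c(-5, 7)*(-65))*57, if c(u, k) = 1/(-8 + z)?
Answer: -3705/4 ≈ -926.25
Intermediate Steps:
z = 12
c(u, k) = ¼ (c(u, k) = 1/(-8 + 12) = 1/4 = ¼)
(c(-5, 7)*(-65))*57 = ((¼)*(-65))*57 = -65/4*57 = -3705/4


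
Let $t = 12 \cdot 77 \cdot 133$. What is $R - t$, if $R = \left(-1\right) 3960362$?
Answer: $-4083254$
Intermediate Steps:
$t = 122892$ ($t = 924 \cdot 133 = 122892$)
$R = -3960362$
$R - t = -3960362 - 122892 = -4083254$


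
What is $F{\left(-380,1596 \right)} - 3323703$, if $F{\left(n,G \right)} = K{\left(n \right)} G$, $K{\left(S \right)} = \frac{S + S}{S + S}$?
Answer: $-3322107$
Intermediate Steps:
$K{\left(S \right)} = 1$ ($K{\left(S \right)} = \frac{2 S}{2 S} = 2 S \frac{1}{2 S} = 1$)
$F{\left(n,G \right)} = G$ ($F{\left(n,G \right)} = 1 G = G$)
$F{\left(-380,1596 \right)} - 3323703 = 1596 - 3323703 = -3322107$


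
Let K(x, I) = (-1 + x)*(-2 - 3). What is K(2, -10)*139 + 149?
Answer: -546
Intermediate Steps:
K(x, I) = 5 - 5*x (K(x, I) = (-1 + x)*(-5) = 5 - 5*x)
K(2, -10)*139 + 149 = (5 - 5*2)*139 + 149 = (5 - 10)*139 + 149 = -5*139 + 149 = -695 + 149 = -546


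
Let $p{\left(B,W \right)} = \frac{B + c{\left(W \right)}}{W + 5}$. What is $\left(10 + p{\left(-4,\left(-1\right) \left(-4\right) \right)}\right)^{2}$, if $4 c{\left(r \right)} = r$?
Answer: $\frac{841}{9} \approx 93.444$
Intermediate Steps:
$c{\left(r \right)} = \frac{r}{4}$
$p{\left(B,W \right)} = \frac{B + \frac{W}{4}}{5 + W}$ ($p{\left(B,W \right)} = \frac{B + \frac{W}{4}}{W + 5} = \frac{B + \frac{W}{4}}{5 + W}$)
$\left(10 + p{\left(-4,\left(-1\right) \left(-4\right) \right)}\right)^{2} = \left(10 + \frac{-4 + \frac{\left(-1\right) \left(-4\right)}{4}}{5 - -4}\right)^{2} = \left(10 + \frac{-4 + \frac{1}{4} \cdot 4}{5 + 4}\right)^{2} = \left(10 + \frac{-4 + 1}{9}\right)^{2} = \left(10 + \frac{1}{9} \left(-3\right)\right)^{2} = \left(10 - \frac{1}{3}\right)^{2} = \left(\frac{29}{3}\right)^{2} = \frac{841}{9}$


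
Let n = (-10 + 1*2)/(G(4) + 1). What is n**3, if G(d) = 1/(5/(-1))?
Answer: -1000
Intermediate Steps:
G(d) = -1/5 (G(d) = 1/(5*(-1)) = 1/(-5) = -1/5)
n = -10 (n = (-10 + 1*2)/(-1/5 + 1) = (-10 + 2)/(4/5) = -8*5/4 = -10)
n**3 = (-10)**3 = -1000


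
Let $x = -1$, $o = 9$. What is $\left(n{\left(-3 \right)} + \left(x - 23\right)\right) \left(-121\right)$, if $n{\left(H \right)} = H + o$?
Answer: $2178$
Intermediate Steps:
$n{\left(H \right)} = 9 + H$ ($n{\left(H \right)} = H + 9 = 9 + H$)
$\left(n{\left(-3 \right)} + \left(x - 23\right)\right) \left(-121\right) = \left(\left(9 - 3\right) - 24\right) \left(-121\right) = \left(6 - 24\right) \left(-121\right) = \left(-18\right) \left(-121\right) = 2178$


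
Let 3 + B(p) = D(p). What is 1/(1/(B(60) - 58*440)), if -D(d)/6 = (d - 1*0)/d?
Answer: -25529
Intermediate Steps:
D(d) = -6 (D(d) = -6*(d - 1*0)/d = -6*(d + 0)/d = -6*d/d = -6*1 = -6)
B(p) = -9 (B(p) = -3 - 6 = -9)
1/(1/(B(60) - 58*440)) = 1/(1/(-9 - 58*440)) = 1/(1/(-9 - 25520)) = 1/(1/(-25529)) = 1/(-1/25529) = -25529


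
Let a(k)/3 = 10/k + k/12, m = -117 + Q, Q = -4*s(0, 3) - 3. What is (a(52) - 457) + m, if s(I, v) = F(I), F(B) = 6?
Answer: -15273/26 ≈ -587.42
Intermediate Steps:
s(I, v) = 6
Q = -27 (Q = -4*6 - 3 = -24 - 3 = -27)
m = -144 (m = -117 - 27 = -144)
a(k) = 30/k + k/4 (a(k) = 3*(10/k + k/12) = 30/k + k/4)
(a(52) - 457) + m = ((30/52 + (¼)*52) - 457) - 144 = ((30*(1/52) + 13) - 457) - 144 = ((15/26 + 13) - 457) - 144 = (353/26 - 457) - 144 = -11529/26 - 144 = -15273/26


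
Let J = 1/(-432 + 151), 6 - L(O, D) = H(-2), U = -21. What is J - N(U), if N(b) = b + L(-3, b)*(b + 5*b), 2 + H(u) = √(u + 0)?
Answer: 289148/281 - 126*I*√2 ≈ 1029.0 - 178.19*I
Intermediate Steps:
H(u) = -2 + √u (H(u) = -2 + √(u + 0) = -2 + √u)
L(O, D) = 8 - I*√2 (L(O, D) = 6 - (-2 + √(-2)) = 6 - (-2 + I*√2) = 6 + (2 - I*√2) = 8 - I*√2)
J = -1/281 (J = 1/(-281) = -1/281 ≈ -0.0035587)
N(b) = b + 6*b*(8 - I*√2) (N(b) = b + (8 - I*√2)*(b + 5*b) = b + (8 - I*√2)*(6*b) = b + 6*b*(8 - I*√2))
J - N(U) = -1/281 - (-21)*(49 - 6*I*√2) = -1/281 - (-1029 + 126*I*√2) = -1/281 + (1029 - 126*I*√2) = 289148/281 - 126*I*√2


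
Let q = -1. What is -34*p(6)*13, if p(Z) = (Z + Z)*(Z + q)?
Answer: -26520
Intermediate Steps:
p(Z) = 2*Z*(-1 + Z) (p(Z) = (Z + Z)*(Z - 1) = (2*Z)*(-1 + Z) = 2*Z*(-1 + Z))
-34*p(6)*13 = -68*6*(-1 + 6)*13 = -68*6*5*13 = -34*60*13 = -2040*13 = -26520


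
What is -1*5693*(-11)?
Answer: 62623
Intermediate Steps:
-1*5693*(-11) = -5693*(-11) = 62623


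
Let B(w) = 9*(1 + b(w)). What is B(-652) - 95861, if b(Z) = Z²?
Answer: 3730084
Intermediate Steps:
B(w) = 9 + 9*w² (B(w) = 9*(1 + w²) = 9 + 9*w²)
B(-652) - 95861 = (9 + 9*(-652)²) - 95861 = (9 + 9*425104) - 95861 = (9 + 3825936) - 95861 = 3825945 - 95861 = 3730084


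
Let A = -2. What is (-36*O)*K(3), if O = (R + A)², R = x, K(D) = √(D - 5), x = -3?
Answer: -900*I*√2 ≈ -1272.8*I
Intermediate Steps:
K(D) = √(-5 + D)
R = -3
O = 25 (O = (-3 - 2)² = (-5)² = 25)
(-36*O)*K(3) = (-36*25)*√(-5 + 3) = -900*I*√2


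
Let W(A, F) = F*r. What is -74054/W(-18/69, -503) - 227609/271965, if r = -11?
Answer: -21399456707/1504782345 ≈ -14.221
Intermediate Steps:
W(A, F) = -11*F (W(A, F) = F*(-11) = -11*F)
-74054/W(-18/69, -503) - 227609/271965 = -74054/((-11*(-503))) - 227609/271965 = -74054/5533 - 227609*1/271965 = -74054*1/5533 - 227609/271965 = -74054/5533 - 227609/271965 = -21399456707/1504782345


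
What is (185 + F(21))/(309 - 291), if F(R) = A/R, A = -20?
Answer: 3865/378 ≈ 10.225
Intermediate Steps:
F(R) = -20/R
(185 + F(21))/(309 - 291) = (185 - 20/21)/(309 - 291) = (185 - 20*1/21)/18 = (185 - 20/21)*(1/18) = (3865/21)*(1/18) = 3865/378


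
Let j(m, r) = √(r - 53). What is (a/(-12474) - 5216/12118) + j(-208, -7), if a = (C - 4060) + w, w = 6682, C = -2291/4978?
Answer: -241015353251/376237070748 + 2*I*√15 ≈ -0.64059 + 7.746*I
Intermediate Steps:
C = -2291/4978 (C = -2291*1/4978 = -2291/4978 ≈ -0.46023)
a = 13050025/4978 (a = (-2291/4978 - 4060) + 6682 = -20212971/4978 + 6682 = 13050025/4978 ≈ 2621.5)
j(m, r) = √(-53 + r)
(a/(-12474) - 5216/12118) + j(-208, -7) = ((13050025/4978)/(-12474) - 5216/12118) + √(-53 - 7) = ((13050025/4978)*(-1/12474) - 5216*1/12118) + √(-60) = (-13050025/62095572 - 2608/6059) + 2*I*√15 = -241015353251/376237070748 + 2*I*√15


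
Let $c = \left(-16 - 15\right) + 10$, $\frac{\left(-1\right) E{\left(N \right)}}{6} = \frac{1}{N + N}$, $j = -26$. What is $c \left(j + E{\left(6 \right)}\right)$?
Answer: $\frac{1113}{2} \approx 556.5$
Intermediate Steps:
$E{\left(N \right)} = - \frac{3}{N}$ ($E{\left(N \right)} = - \frac{6}{N + N} = - \frac{6}{2 N} = - 6 \frac{1}{2 N} = - \frac{3}{N}$)
$c = -21$ ($c = -31 + 10 = -21$)
$c \left(j + E{\left(6 \right)}\right) = - 21 \left(-26 - \frac{3}{6}\right) = - 21 \left(-26 - \frac{1}{2}\right) = \left(-21\right) \left(- \frac{53}{2}\right) = \frac{1113}{2}$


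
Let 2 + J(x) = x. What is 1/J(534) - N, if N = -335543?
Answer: 178508877/532 ≈ 3.3554e+5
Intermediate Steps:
J(x) = -2 + x
1/J(534) - N = 1/(-2 + 534) - 1*(-335543) = 1/532 + 335543 = 178508877/532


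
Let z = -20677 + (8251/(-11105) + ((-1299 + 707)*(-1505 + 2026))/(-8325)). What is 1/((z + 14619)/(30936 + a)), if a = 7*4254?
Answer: -30340303650/3009191089 ≈ -10.083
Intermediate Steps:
a = 29778
z = -10314670864/499725 (z = -20677 + (8251*(-1/11105) - 592*521*(-1/8325)) = -20677 + (-8251/11105 - 308432*(-1/8325)) = -20677 + (-8251/11105 + 8336/225) = -20677 + 18142961/499725 = -10314670864/499725 ≈ -20641.)
1/((z + 14619)/(30936 + a)) = 1/((-10314670864/499725 + 14619)/(30936 + 29778)) = 1/(-3009191089/499725/60714) = 1/(-3009191089/499725*1/60714) = 1/(-3009191089/30340303650) = -30340303650/3009191089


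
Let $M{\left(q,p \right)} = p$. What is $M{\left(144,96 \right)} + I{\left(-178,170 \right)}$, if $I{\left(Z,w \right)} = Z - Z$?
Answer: $96$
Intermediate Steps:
$I{\left(Z,w \right)} = 0$
$M{\left(144,96 \right)} + I{\left(-178,170 \right)} = 96 + 0 = 96$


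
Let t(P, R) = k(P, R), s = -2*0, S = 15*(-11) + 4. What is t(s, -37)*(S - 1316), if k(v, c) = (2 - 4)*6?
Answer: 17724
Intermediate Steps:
k(v, c) = -12 (k(v, c) = -2*6 = -12)
S = -161 (S = -165 + 4 = -161)
s = 0
t(P, R) = -12
t(s, -37)*(S - 1316) = -12*(-161 - 1316) = -12*(-1477) = 17724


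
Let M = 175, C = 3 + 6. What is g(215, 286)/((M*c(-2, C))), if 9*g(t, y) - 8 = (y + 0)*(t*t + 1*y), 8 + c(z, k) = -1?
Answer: -13302154/14175 ≈ -938.42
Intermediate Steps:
C = 9
c(z, k) = -9 (c(z, k) = -8 - 1 = -9)
g(t, y) = 8/9 + y*(y + t²)/9 (g(t, y) = 8/9 + ((y + 0)*(t*t + 1*y))/9 = 8/9 + (y*(t² + y))/9 = 8/9 + (y*(y + t²))/9 = 8/9 + y*(y + t²)/9)
g(215, 286)/((M*c(-2, C))) = (8/9 + (⅑)*286² + (⅑)*286*215²)/((175*(-9))) = (8/9 + (⅑)*81796 + (⅑)*286*46225)/(-1575) = (8/9 + 81796/9 + 13220350/9)*(-1/1575) = (13302154/9)*(-1/1575) = -13302154/14175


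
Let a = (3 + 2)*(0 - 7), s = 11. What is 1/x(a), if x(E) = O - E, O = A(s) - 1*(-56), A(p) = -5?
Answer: 1/86 ≈ 0.011628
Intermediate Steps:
O = 51 (O = -5 - 1*(-56) = -5 + 56 = 51)
a = -35 (a = 5*(-7) = -35)
x(E) = 51 - E
1/x(a) = 1/(51 - 1*(-35)) = 1/(51 + 35) = 1/86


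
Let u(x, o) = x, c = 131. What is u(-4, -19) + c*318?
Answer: 41654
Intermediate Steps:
u(-4, -19) + c*318 = -4 + 131*318 = -4 + 41658 = 41654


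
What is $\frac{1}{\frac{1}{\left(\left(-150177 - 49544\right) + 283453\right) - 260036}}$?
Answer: $-176304$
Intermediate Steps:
$\frac{1}{\frac{1}{\left(\left(-150177 - 49544\right) + 283453\right) - 260036}} = \frac{1}{\frac{1}{\left(-199721 + 283453\right) - 260036}} = \frac{1}{\frac{1}{83732 - 260036}} = \frac{1}{\frac{1}{-176304}} = \frac{1}{- \frac{1}{176304}} = -176304$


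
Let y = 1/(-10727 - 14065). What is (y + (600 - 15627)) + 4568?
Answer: -259299529/24792 ≈ -10459.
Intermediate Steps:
y = -1/24792 (y = 1/(-24792) = -1/24792 ≈ -4.0336e-5)
(y + (600 - 15627)) + 4568 = (-1/24792 + (600 - 15627)) + 4568 = (-1/24792 - 15027) + 4568 = -372549385/24792 + 4568 = -259299529/24792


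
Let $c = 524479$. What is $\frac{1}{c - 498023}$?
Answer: $\frac{1}{26456} \approx 3.7799 \cdot 10^{-5}$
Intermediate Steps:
$\frac{1}{c - 498023} = \frac{1}{524479 - 498023} = \frac{1}{26456}$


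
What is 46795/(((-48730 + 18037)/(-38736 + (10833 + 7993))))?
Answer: 931688450/30693 ≈ 30355.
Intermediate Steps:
46795/(((-48730 + 18037)/(-38736 + (10833 + 7993)))) = 46795/((-30693/(-38736 + 18826))) = 46795/((-30693/(-19910))) = 46795/((-30693*(-1/19910))) = 46795/(30693/19910) = 46795*(19910/30693) = 931688450/30693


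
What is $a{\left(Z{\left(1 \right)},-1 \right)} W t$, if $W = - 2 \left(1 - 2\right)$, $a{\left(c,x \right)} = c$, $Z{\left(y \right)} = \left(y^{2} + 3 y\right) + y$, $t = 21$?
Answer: $210$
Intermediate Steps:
$Z{\left(y \right)} = y^{2} + 4 y$
$W = 2$ ($W = \left(-2\right) \left(-1\right) = 2$)
$a{\left(Z{\left(1 \right)},-1 \right)} W t = 1 \left(4 + 1\right) 2 \cdot 21 = 1 \cdot 5 \cdot 2 \cdot 21 = 5 \cdot 2 \cdot 21 = 10 \cdot 21 = 210$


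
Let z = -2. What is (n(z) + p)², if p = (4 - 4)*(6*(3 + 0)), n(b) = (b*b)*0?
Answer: 0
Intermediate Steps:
n(b) = 0 (n(b) = b²*0 = 0)
p = 0 (p = 0*(6*3) = 0*18 = 0)
(n(z) + p)² = (0 + 0)² = 0² = 0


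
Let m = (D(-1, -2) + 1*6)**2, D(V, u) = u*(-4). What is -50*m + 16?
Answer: -9784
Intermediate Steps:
D(V, u) = -4*u
m = 196 (m = (-4*(-2) + 1*6)**2 = (8 + 6)**2 = 14**2 = 196)
-50*m + 16 = -50*196 + 16 = -9800 + 16 = -9784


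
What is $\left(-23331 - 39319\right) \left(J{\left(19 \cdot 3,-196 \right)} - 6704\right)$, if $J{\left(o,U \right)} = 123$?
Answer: $412299650$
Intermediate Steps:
$\left(-23331 - 39319\right) \left(J{\left(19 \cdot 3,-196 \right)} - 6704\right) = \left(-23331 - 39319\right) \left(123 - 6704\right) = \left(-62650\right) \left(-6581\right) = 412299650$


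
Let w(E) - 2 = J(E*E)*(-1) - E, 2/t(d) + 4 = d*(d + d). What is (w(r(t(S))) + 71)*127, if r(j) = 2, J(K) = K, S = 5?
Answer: 8509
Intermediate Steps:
t(d) = 2/(-4 + 2*d²) (t(d) = 2/(-4 + d*(d + d)) = 2/(-4 + d*(2*d)) = 2/(-4 + 2*d²))
w(E) = 2 - E - E² (w(E) = 2 + ((E*E)*(-1) - E) = 2 + (E²*(-1) - E) = 2 + (-E² - E) = 2 + (-E - E²) = 2 - E - E²)
(w(r(t(S))) + 71)*127 = ((2 - 1*2 - 1*2²) + 71)*127 = ((2 - 2 - 1*4) + 71)*127 = ((2 - 2 - 4) + 71)*127 = (-4 + 71)*127 = 67*127 = 8509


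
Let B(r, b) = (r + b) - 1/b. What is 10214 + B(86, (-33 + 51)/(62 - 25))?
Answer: 6858755/666 ≈ 10298.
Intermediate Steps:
B(r, b) = b + r - 1/b (B(r, b) = (b + r) - 1/b = b + r - 1/b)
10214 + B(86, (-33 + 51)/(62 - 25)) = 10214 + ((-33 + 51)/(62 - 25) + 86 - 1/((-33 + 51)/(62 - 25))) = 10214 + (18/37 + 86 - 1/(18/37)) = 10214 + (18*(1/37) + 86 - 1/(18*(1/37))) = 10214 + (18/37 + 86 - 1/18/37) = 10214 + (18/37 + 86 - 1*37/18) = 10214 + (18/37 + 86 - 37/18) = 10214 + 56231/666 = 6858755/666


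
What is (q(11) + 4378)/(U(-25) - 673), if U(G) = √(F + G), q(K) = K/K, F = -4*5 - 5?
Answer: -2947067/452979 - 21895*I*√2/452979 ≈ -6.506 - 0.068357*I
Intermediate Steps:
F = -25 (F = -20 - 5 = -25)
q(K) = 1
U(G) = √(-25 + G)
(q(11) + 4378)/(U(-25) - 673) = (1 + 4378)/(√(-25 - 25) - 673) = 4379/(√(-50) - 673) = 4379/(5*I*√2 - 673) = 4379/(-673 + 5*I*√2)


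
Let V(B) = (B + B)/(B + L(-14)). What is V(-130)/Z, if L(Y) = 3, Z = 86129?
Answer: 260/10938383 ≈ 2.3770e-5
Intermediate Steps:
V(B) = 2*B/(3 + B) (V(B) = (B + B)/(B + 3) = (2*B)/(3 + B) = 2*B/(3 + B))
V(-130)/Z = (2*(-130)/(3 - 130))/86129 = (2*(-130)/(-127))*(1/86129) = (2*(-130)*(-1/127))*(1/86129) = (260/127)*(1/86129) = 260/10938383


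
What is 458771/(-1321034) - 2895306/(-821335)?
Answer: 23140892531/7281956110 ≈ 3.1778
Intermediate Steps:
458771/(-1321034) - 2895306/(-821335) = 458771*(-1/1321034) - 2895306*(-1/821335) = -3079/8866 + 2895306/821335 = 23140892531/7281956110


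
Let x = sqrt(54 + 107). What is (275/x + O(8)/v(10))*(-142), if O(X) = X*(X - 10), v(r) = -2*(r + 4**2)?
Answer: -568/13 - 39050*sqrt(161)/161 ≈ -3121.3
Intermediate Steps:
v(r) = -32 - 2*r (v(r) = -2*(r + 16) = -2*(16 + r) = -32 - 2*r)
O(X) = X*(-10 + X)
x = sqrt(161) ≈ 12.689
(275/x + O(8)/v(10))*(-142) = (275/(sqrt(161)) + (8*(-10 + 8))/(-32 - 2*10))*(-142) = (275*(sqrt(161)/161) + (8*(-2))/(-32 - 20))*(-142) = (275*sqrt(161)/161 - 16/(-52))*(-142) = (275*sqrt(161)/161 - 16*(-1/52))*(-142) = (275*sqrt(161)/161 + 4/13)*(-142) = (4/13 + 275*sqrt(161)/161)*(-142) = -568/13 - 39050*sqrt(161)/161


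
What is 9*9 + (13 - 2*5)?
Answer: 84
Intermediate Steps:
9*9 + (13 - 2*5) = 81 + (13 - 10) = 81 + 3 = 84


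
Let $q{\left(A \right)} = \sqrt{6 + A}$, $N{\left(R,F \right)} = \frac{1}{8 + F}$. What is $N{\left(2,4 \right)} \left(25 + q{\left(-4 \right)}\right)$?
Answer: $\frac{25}{12} + \frac{\sqrt{2}}{12} \approx 2.2012$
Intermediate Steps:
$N{\left(2,4 \right)} \left(25 + q{\left(-4 \right)}\right) = \frac{25 + \sqrt{6 - 4}}{8 + 4} = \frac{25 + \sqrt{2}}{12} = \frac{25}{12} + \frac{\sqrt{2}}{12}$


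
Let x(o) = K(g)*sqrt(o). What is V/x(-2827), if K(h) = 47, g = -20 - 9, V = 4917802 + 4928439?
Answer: -9846241*I*sqrt(2827)/132869 ≈ -3940.1*I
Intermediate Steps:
V = 9846241
g = -29
x(o) = 47*sqrt(o)
V/x(-2827) = 9846241/((47*sqrt(-2827))) = 9846241/((47*(I*sqrt(2827)))) = 9846241/((47*I*sqrt(2827))) = 9846241*(-I*sqrt(2827)/132869) = -9846241*I*sqrt(2827)/132869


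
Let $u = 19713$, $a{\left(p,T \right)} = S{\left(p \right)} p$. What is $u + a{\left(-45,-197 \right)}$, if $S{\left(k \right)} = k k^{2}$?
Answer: $4120338$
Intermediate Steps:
$S{\left(k \right)} = k^{3}$
$a{\left(p,T \right)} = p^{4}$ ($a{\left(p,T \right)} = p^{3} p = p^{4}$)
$u + a{\left(-45,-197 \right)} = 19713 + \left(-45\right)^{4} = 19713 + 4100625 = 4120338$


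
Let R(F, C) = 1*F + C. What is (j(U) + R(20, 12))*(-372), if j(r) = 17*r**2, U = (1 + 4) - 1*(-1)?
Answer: -239568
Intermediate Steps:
R(F, C) = C + F (R(F, C) = F + C = C + F)
U = 6 (U = 5 + 1 = 6)
(j(U) + R(20, 12))*(-372) = (17*6**2 + (12 + 20))*(-372) = (17*36 + 32)*(-372) = (612 + 32)*(-372) = 644*(-372) = -239568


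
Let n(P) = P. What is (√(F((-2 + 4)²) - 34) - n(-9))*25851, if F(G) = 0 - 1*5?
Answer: 232659 + 25851*I*√39 ≈ 2.3266e+5 + 1.6144e+5*I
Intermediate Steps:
F(G) = -5 (F(G) = 0 - 5 = -5)
(√(F((-2 + 4)²) - 34) - n(-9))*25851 = (√(-5 - 34) - 1*(-9))*25851 = (√(-39) + 9)*25851 = (I*√39 + 9)*25851 = (9 + I*√39)*25851 = 232659 + 25851*I*√39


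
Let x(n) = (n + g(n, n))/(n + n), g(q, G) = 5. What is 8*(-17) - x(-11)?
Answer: -1499/11 ≈ -136.27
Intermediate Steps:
x(n) = (5 + n)/(2*n) (x(n) = (n + 5)/(n + n) = (5 + n)/((2*n)) = (5 + n)*(1/(2*n)) = (5 + n)/(2*n))
8*(-17) - x(-11) = 8*(-17) - (5 - 11)/(2*(-11)) = -136 - (-1)*(-6)/(2*11) = -136 - 1*3/11 = -136 - 3/11 = -1499/11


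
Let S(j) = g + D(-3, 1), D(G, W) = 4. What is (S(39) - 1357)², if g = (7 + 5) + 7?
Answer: 1779556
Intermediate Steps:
g = 19 (g = 12 + 7 = 19)
S(j) = 23 (S(j) = 19 + 4 = 23)
(S(39) - 1357)² = (23 - 1357)² = (-1334)² = 1779556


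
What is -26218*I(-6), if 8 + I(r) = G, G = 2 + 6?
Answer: 0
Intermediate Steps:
G = 8
I(r) = 0 (I(r) = -8 + 8 = 0)
-26218*I(-6) = -26218*0 = 0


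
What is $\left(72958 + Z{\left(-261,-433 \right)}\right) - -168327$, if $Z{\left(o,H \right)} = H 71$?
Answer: $210542$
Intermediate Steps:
$Z{\left(o,H \right)} = 71 H$
$\left(72958 + Z{\left(-261,-433 \right)}\right) - -168327 = \left(72958 + 71 \left(-433\right)\right) - -168327 = \left(72958 - 30743\right) + 168327 = 42215 + 168327 = 210542$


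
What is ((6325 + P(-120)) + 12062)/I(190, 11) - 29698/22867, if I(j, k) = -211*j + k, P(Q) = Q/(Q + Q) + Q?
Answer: -247382933/140997922 ≈ -1.7545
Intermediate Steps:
P(Q) = ½ + Q (P(Q) = Q/((2*Q)) + Q = (1/(2*Q))*Q + Q = ½ + Q)
I(j, k) = k - 211*j
((6325 + P(-120)) + 12062)/I(190, 11) - 29698/22867 = ((6325 + (½ - 120)) + 12062)/(11 - 211*190) - 29698/22867 = ((6325 - 239/2) + 12062)/(11 - 40090) - 29698*1/22867 = (12411/2 + 12062)/(-40079) - 29698/22867 = (36535/2)*(-1/40079) - 29698/22867 = -36535/80158 - 29698/22867 = -247382933/140997922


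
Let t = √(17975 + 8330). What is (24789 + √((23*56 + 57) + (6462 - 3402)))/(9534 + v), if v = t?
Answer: (24789 + √4405)/(9534 + √26305) ≈ 2.5634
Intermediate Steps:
t = √26305 ≈ 162.19
v = √26305 ≈ 162.19
(24789 + √((23*56 + 57) + (6462 - 3402)))/(9534 + v) = (24789 + √((23*56 + 57) + (6462 - 3402)))/(9534 + √26305) = (24789 + √((1288 + 57) + 3060))/(9534 + √26305) = (24789 + √(1345 + 3060))/(9534 + √26305) = (24789 + √4405)/(9534 + √26305)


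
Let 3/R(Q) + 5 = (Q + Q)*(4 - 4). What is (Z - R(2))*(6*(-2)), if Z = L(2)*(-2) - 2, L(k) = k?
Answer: 324/5 ≈ 64.800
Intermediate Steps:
R(Q) = -⅗ (R(Q) = 3/(-5 + (Q + Q)*(4 - 4)) = 3/(-5 + (2*Q)*0) = 3/(-5 + 0) = 3/(-5) = 3*(-⅕) = -⅗)
Z = -6 (Z = 2*(-2) - 2 = -4 - 2 = -6)
(Z - R(2))*(6*(-2)) = (-6 - 1*(-⅗))*(6*(-2)) = (-6 + ⅗)*(-12) = -27/5*(-12) = 324/5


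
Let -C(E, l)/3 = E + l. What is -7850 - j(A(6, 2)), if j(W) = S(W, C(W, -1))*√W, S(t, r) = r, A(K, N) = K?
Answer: -7850 + 15*√6 ≈ -7813.3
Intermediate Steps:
C(E, l) = -3*E - 3*l (C(E, l) = -3*(E + l) = -3*E - 3*l)
j(W) = √W*(3 - 3*W) (j(W) = (-3*W - 3*(-1))*√W = (-3*W + 3)*√W = (3 - 3*W)*√W = √W*(3 - 3*W))
-7850 - j(A(6, 2)) = -7850 - 3*√6*(1 - 1*6) = -7850 - 3*√6*(1 - 6) = -7850 - 3*√6*(-5) = -7850 - (-15)*√6 = -7850 + 15*√6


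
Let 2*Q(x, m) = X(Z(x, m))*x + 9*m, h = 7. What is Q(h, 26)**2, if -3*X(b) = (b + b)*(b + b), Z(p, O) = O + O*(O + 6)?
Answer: 11801389149225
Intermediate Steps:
Z(p, O) = O + O*(6 + O)
X(b) = -4*b**2/3 (X(b) = -(b + b)*(b + b)/3 = -2*b*2*b/3 = -4*b**2/3)
Q(x, m) = 9*m/2 - 2*x*m**2*(7 + m)**2/3 (Q(x, m) = ((-4*m**2*(7 + m)**2/3)*x + 9*m)/2 = (-4*x*m**2*(7 + m)**2/3 + 9*m)/2 = (9*m - 4*x*m**2*(7 + m)**2/3)/2 = 9*m/2 - 2*x*m**2*(7 + m)**2/3)
Q(h, 26)**2 = ((1/6)*26*(27 - 4*26*7*(7 + 26)**2))**2 = ((1/6)*26*(27 - 4*26*7*33**2))**2 = ((1/6)*26*(27 - 4*26*7*1089))**2 = ((1/6)*26*(27 - 792792))**2 = ((1/6)*26*(-792765))**2 = (-3435315)**2 = 11801389149225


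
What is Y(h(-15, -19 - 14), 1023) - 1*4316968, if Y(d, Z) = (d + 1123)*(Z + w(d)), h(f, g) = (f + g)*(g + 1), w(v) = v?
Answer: 2487413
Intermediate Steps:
h(f, g) = (1 + g)*(f + g) (h(f, g) = (f + g)*(1 + g) = (1 + g)*(f + g))
Y(d, Z) = (1123 + d)*(Z + d) (Y(d, Z) = (d + 1123)*(Z + d) = (1123 + d)*(Z + d))
Y(h(-15, -19 - 14), 1023) - 1*4316968 = ((-15 + (-19 - 14) + (-19 - 14)² - 15*(-19 - 14))² + 1123*1023 + 1123*(-15 + (-19 - 14) + (-19 - 14)² - 15*(-19 - 14)) + 1023*(-15 + (-19 - 14) + (-19 - 14)² - 15*(-19 - 14))) - 1*4316968 = ((-15 - 33 + (-33)² - 15*(-33))² + 1148829 + 1123*(-15 - 33 + (-33)² - 15*(-33)) + 1023*(-15 - 33 + (-33)² - 15*(-33))) - 4316968 = ((-15 - 33 + 1089 + 495)² + 1148829 + 1123*(-15 - 33 + 1089 + 495) + 1023*(-15 - 33 + 1089 + 495)) - 4316968 = (1536² + 1148829 + 1123*1536 + 1023*1536) - 4316968 = (2359296 + 1148829 + 1724928 + 1571328) - 4316968 = 6804381 - 4316968 = 2487413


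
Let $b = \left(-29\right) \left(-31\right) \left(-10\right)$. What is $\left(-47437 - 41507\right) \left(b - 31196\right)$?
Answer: $3574303584$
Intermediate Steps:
$b = -8990$ ($b = 899 \left(-10\right) = -8990$)
$\left(-47437 - 41507\right) \left(b - 31196\right) = \left(-47437 - 41507\right) \left(-8990 - 31196\right) = \left(-88944\right) \left(-40186\right) = 3574303584$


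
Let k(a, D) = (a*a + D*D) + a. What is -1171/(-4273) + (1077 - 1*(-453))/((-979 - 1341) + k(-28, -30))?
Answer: -2880073/1418636 ≈ -2.0302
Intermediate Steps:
k(a, D) = a + D² + a² (k(a, D) = (a² + D²) + a = (D² + a²) + a = a + D² + a²)
-1171/(-4273) + (1077 - 1*(-453))/((-979 - 1341) + k(-28, -30)) = -1171/(-4273) + (1077 - 1*(-453))/((-979 - 1341) + (-28 + (-30)² + (-28)²)) = -1171*(-1/4273) + (1077 + 453)/(-2320 + (-28 + 900 + 784)) = 1171/4273 + 1530/(-2320 + 1656) = 1171/4273 + 1530/(-664) = 1171/4273 + 1530*(-1/664) = 1171/4273 - 765/332 = -2880073/1418636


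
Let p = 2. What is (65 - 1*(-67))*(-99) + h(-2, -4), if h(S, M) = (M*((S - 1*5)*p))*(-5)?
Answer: -13348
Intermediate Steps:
h(S, M) = -5*M*(-10 + 2*S) (h(S, M) = (M*((S - 1*5)*2))*(-5) = (M*((S - 5)*2))*(-5) = (M*((-5 + S)*2))*(-5) = (M*(-10 + 2*S))*(-5) = -5*M*(-10 + 2*S))
(65 - 1*(-67))*(-99) + h(-2, -4) = (65 - 1*(-67))*(-99) + 10*(-4)*(5 - 1*(-2)) = (65 + 67)*(-99) + 10*(-4)*(5 + 2) = 132*(-99) + 10*(-4)*7 = -13068 - 280 = -13348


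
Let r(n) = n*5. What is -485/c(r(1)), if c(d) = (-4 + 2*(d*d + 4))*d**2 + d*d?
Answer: -97/275 ≈ -0.35273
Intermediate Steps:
r(n) = 5*n
c(d) = d**2 + d**2*(4 + 2*d**2) (c(d) = (-4 + 2*(d**2 + 4))*d**2 + d**2 = (-4 + 2*(4 + d**2))*d**2 + d**2 = (-4 + (8 + 2*d**2))*d**2 + d**2 = (4 + 2*d**2)*d**2 + d**2 = d**2*(4 + 2*d**2) + d**2 = d**2 + d**2*(4 + 2*d**2))
-485/c(r(1)) = -485*1/(25*(5 + 2*(5*1)**2)) = -485*1/(25*(5 + 2*5**2)) = -485*1/(25*(5 + 2*25)) = -485*1/(25*(5 + 50)) = -485/(25*55) = -485/1375 = -485*1/1375 = -97/275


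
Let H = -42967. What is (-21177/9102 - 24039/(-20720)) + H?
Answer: -36502316761/849520 ≈ -42968.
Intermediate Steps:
(-21177/9102 - 24039/(-20720)) + H = (-21177/9102 - 24039/(-20720)) - 42967 = (-21177*1/9102 - 24039*(-1/20720)) - 42967 = (-7059/3034 + 24039/20720) - 42967 = -990921/849520 - 42967 = -36502316761/849520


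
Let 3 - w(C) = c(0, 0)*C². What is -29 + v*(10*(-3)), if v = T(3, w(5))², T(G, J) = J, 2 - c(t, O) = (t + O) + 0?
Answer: -66299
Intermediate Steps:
c(t, O) = 2 - O - t (c(t, O) = 2 - ((t + O) + 0) = 2 - ((O + t) + 0) = 2 - (O + t) = 2 + (-O - t) = 2 - O - t)
w(C) = 3 - 2*C² (w(C) = 3 - (2 - 1*0 - 1*0)*C² = 3 - (2 + 0 + 0)*C² = 3 - 2*C²)
v = 2209 (v = (3 - 2*5²)² = (3 - 2*25)² = (3 - 50)² = (-47)² = 2209)
-29 + v*(10*(-3)) = -29 + 2209*(10*(-3)) = -29 + 2209*(-30) = -29 - 66270 = -66299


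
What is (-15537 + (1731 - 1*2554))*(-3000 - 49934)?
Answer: 866000240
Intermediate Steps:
(-15537 + (1731 - 1*2554))*(-3000 - 49934) = (-15537 + (1731 - 2554))*(-52934) = (-15537 - 823)*(-52934) = -16360*(-52934) = 866000240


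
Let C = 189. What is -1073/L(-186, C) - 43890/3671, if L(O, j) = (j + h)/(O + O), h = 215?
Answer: 361892529/370771 ≈ 976.05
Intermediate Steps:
L(O, j) = (215 + j)/(2*O) (L(O, j) = (j + 215)/(O + O) = (215 + j)/((2*O)) = (215 + j)*(1/(2*O)) = (215 + j)/(2*O))
-1073/L(-186, C) - 43890/3671 = -1073*(-372/(215 + 189)) - 43890/3671 = -1073/((½)*(-1/186)*404) - 43890*1/3671 = -1073/(-101/93) - 43890/3671 = -1073*(-93/101) - 43890/3671 = 99789/101 - 43890/3671 = 361892529/370771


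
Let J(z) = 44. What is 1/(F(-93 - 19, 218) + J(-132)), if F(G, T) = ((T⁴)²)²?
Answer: 1/26019796622110863318207937478016434220 ≈ 3.8432e-38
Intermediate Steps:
F(G, T) = T¹⁶ (F(G, T) = (T⁸)² = T¹⁶)
1/(F(-93 - 19, 218) + J(-132)) = 1/(218¹⁶ + 44) = 1/(26019796622110863318207937478016434176 + 44) = 1/26019796622110863318207937478016434220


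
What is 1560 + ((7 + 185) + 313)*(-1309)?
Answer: -659485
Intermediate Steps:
1560 + ((7 + 185) + 313)*(-1309) = 1560 + (192 + 313)*(-1309) = 1560 + 505*(-1309) = 1560 - 661045 = -659485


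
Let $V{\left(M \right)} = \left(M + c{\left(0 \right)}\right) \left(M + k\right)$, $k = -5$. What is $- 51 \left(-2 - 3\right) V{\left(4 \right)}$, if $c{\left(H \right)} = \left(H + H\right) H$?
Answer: $-1020$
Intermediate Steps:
$c{\left(H \right)} = 2 H^{2}$ ($c{\left(H \right)} = 2 H H = 2 H^{2}$)
$V{\left(M \right)} = M \left(-5 + M\right)$ ($V{\left(M \right)} = \left(M + 2 \cdot 0^{2}\right) \left(M - 5\right) = \left(M + 2 \cdot 0\right) \left(-5 + M\right) = \left(M + 0\right) \left(-5 + M\right) = M \left(-5 + M\right)$)
$- 51 \left(-2 - 3\right) V{\left(4 \right)} = - 51 \left(-2 - 3\right) 4 \left(-5 + 4\right) = - 51 \left(- 5 \cdot 4 \left(-1\right)\right) = - 51 \left(\left(-5\right) \left(-4\right)\right) = \left(-51\right) 20 = -1020$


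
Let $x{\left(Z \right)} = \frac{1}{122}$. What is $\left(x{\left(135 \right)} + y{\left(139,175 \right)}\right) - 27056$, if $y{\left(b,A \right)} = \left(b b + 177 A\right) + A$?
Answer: $\frac{2856631}{122} \approx 23415.0$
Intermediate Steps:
$y{\left(b,A \right)} = b^{2} + 178 A$ ($y{\left(b,A \right)} = \left(b^{2} + 177 A\right) + A = b^{2} + 178 A$)
$x{\left(Z \right)} = \frac{1}{122}$
$\left(x{\left(135 \right)} + y{\left(139,175 \right)}\right) - 27056 = \left(\frac{1}{122} + \left(139^{2} + 178 \cdot 175\right)\right) - 27056 = \left(\frac{1}{122} + \left(19321 + 31150\right)\right) - 27056 = \left(\frac{1}{122} + 50471\right) - 27056 = \frac{6157463}{122} - 27056 = \frac{2856631}{122}$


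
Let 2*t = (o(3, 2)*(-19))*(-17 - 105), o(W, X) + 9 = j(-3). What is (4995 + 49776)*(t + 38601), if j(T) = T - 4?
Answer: 1098541947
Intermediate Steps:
j(T) = -4 + T
o(W, X) = -16 (o(W, X) = -9 + (-4 - 3) = -9 - 7 = -16)
t = -18544 (t = ((-16*(-19))*(-17 - 105))/2 = (304*(-122))/2 = (1/2)*(-37088) = -18544)
(4995 + 49776)*(t + 38601) = (4995 + 49776)*(-18544 + 38601) = 54771*20057 = 1098541947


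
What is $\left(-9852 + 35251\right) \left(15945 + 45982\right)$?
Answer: $1572883873$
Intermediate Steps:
$\left(-9852 + 35251\right) \left(15945 + 45982\right) = 25399 \cdot 61927 = 1572883873$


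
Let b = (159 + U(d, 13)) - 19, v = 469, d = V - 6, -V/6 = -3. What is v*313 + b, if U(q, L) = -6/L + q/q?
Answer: 1910188/13 ≈ 1.4694e+5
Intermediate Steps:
V = 18 (V = -6*(-3) = 18)
d = 12 (d = 18 - 6 = 12)
U(q, L) = 1 - 6/L (U(q, L) = -6/L + 1 = 1 - 6/L)
b = 1827/13 (b = (159 + (-6 + 13)/13) - 19 = (159 + (1/13)*7) - 19 = (159 + 7/13) - 19 = 2074/13 - 19 = 1827/13 ≈ 140.54)
v*313 + b = 469*313 + 1827/13 = 146797 + 1827/13 = 1910188/13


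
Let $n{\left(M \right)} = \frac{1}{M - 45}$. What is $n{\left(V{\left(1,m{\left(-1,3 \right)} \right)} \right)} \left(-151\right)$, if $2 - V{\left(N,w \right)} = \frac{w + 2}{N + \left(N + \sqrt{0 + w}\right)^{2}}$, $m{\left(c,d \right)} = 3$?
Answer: $\frac{22046}{6553} + \frac{755 \sqrt{3}}{13106} \approx 3.464$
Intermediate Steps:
$V{\left(N,w \right)} = 2 - \frac{2 + w}{N + \left(N + \sqrt{w}\right)^{2}}$ ($V{\left(N,w \right)} = 2 - \frac{w + 2}{N + \left(N + \sqrt{0 + w}\right)^{2}} = 2 - \frac{2 + w}{N + \left(N + \sqrt{w}\right)^{2}}$)
$n{\left(M \right)} = \frac{1}{-45 + M}$
$n{\left(V{\left(1,m{\left(-1,3 \right)} \right)} \right)} \left(-151\right) = \frac{1}{-45 + \frac{-2 - 3 + 2 \cdot 1 + 2 \left(1 + \sqrt{3}\right)^{2}}{1 + \left(1 + \sqrt{3}\right)^{2}}} \left(-151\right) = \frac{1}{-45 + \frac{-2 - 3 + 2 + 2 \left(1 + \sqrt{3}\right)^{2}}{1 + \left(1 + \sqrt{3}\right)^{2}}} \left(-151\right) = \frac{1}{-45 + \frac{-3 + 2 \left(1 + \sqrt{3}\right)^{2}}{1 + \left(1 + \sqrt{3}\right)^{2}}} \left(-151\right) = - \frac{151}{-45 + \frac{-3 + 2 \left(1 + \sqrt{3}\right)^{2}}{1 + \left(1 + \sqrt{3}\right)^{2}}}$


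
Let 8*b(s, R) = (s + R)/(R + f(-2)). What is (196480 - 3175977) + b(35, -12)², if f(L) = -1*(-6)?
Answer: -6864760559/2304 ≈ -2.9795e+6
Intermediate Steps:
f(L) = 6
b(s, R) = (R + s)/(8*(6 + R)) (b(s, R) = ((s + R)/(R + 6))/8 = ((R + s)/(6 + R))/8 = (R + s)/(8*(6 + R)))
(196480 - 3175977) + b(35, -12)² = (196480 - 3175977) + ((-12 + 35)/(8*(6 - 12)))² = -2979497 + ((⅛)*23/(-6))² = -2979497 + ((⅛)*(-⅙)*23)² = -2979497 + (-23/48)² = -2979497 + 529/2304 = -6864760559/2304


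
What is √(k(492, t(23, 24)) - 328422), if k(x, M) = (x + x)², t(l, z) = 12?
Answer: 13*√3786 ≈ 799.90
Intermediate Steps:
k(x, M) = 4*x² (k(x, M) = (2*x)² = 4*x²)
√(k(492, t(23, 24)) - 328422) = √(4*492² - 328422) = √(4*242064 - 328422) = √(968256 - 328422) = √639834 = 13*√3786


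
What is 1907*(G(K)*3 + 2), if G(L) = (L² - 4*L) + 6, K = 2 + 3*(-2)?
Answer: 221212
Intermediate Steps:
K = -4 (K = 2 - 6 = -4)
G(L) = 6 + L² - 4*L
1907*(G(K)*3 + 2) = 1907*((6 + (-4)² - 4*(-4))*3 + 2) = 1907*((6 + 16 + 16)*3 + 2) = 1907*(38*3 + 2) = 1907*(114 + 2) = 1907*116 = 221212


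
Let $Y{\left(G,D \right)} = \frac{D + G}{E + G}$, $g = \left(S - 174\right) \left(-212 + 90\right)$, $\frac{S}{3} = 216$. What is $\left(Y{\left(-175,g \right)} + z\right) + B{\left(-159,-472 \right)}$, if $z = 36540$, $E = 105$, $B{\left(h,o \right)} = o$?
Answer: $\frac{2582763}{70} \approx 36897.0$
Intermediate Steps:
$S = 648$ ($S = 3 \cdot 216 = 648$)
$g = -57828$ ($g = \left(648 - 174\right) \left(-212 + 90\right) = 474 \left(-122\right) = -57828$)
$Y{\left(G,D \right)} = \frac{D + G}{105 + G}$
$\left(Y{\left(-175,g \right)} + z\right) + B{\left(-159,-472 \right)} = \left(\frac{-57828 - 175}{105 - 175} + 36540\right) - 472 = \left(\frac{1}{-70} \left(-58003\right) + 36540\right) - 472 = \left(\left(- \frac{1}{70}\right) \left(-58003\right) + 36540\right) - 472 = \left(\frac{58003}{70} + 36540\right) - 472 = \frac{2615803}{70} - 472 = \frac{2582763}{70}$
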